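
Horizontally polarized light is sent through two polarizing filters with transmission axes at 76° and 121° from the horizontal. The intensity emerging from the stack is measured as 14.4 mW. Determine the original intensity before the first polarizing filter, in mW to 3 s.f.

I₁ = I₀ cos²(76° − 0°) = I₀ cos²(76°) = 0.05853 I₀.
I₂ = I₁ cos²(121° − 76°) = 0.05853 I₀ · cos²(45°) = 0.02926 I₀.
So 14.4 mW = 0.02926 I₀, giving I₀ = 14.4/0.02926 = 492.1 mW.

I₀ ≈ 492 mW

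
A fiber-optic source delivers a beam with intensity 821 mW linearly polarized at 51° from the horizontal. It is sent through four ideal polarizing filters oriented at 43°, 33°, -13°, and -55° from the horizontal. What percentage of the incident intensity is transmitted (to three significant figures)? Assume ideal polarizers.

By Malus's law, I₁ = 821 mW · cos²(8°) = 805.1 mW.
I₂ = I₁ · cos²(10°) = 805.1 · 0.9698 = 780.8 mW.
I₃ = I₂ · cos²(46°) = 780.8 · 0.4826 = 376.8 mW.
I₄ = I₃ · cos²(42°) = 376.8 · 0.5523 = 208.1 mW.
That is 25.35% of the incident intensity.

≈ 25.3%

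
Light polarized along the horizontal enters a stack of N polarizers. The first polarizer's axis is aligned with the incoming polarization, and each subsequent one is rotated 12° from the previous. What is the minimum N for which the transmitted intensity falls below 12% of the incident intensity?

N = 49

First polarizer is aligned with the polarization: full transmission.
Each further stage multiplies by cos²(12°) = 0.9568.
After N polarizers: T = 0.9568^(N−1). Require T < 0.12 ⇒ N−1 > ln(0.12)/ln(0.9568) = 47.98, so N−1 ≥ 48 and N = 49.
Check: N=49 gives T = 0.1199 < 0.12; N=48 gives T = 0.1253.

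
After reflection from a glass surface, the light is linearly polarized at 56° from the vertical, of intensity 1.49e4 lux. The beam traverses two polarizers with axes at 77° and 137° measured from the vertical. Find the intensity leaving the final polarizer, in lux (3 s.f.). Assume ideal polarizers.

I ≈ 3250 lux

By Malus's law, I₁ = 1.49e4 lux · cos²(21°) = 1.299e+04 lux.
I₂ = I₁ · cos²(60°) = 1.299e+04 · 0.25 = 3247 lux.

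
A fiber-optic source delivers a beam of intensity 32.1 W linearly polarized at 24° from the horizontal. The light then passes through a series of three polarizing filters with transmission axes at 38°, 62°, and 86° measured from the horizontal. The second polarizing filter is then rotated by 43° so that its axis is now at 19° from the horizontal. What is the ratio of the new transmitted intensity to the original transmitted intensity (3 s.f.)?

Before rotation:
By Malus's law, I₁ = I₀ cos²(38° − 24°) = I₀ cos²(14°) = 0.9415 I₀.
I₂ = I₁ cos²(62° − 38°) = 0.9415 I₀ · cos²(24°) = 0.7857 I₀.
I₃ = I₂ cos²(86° − 62°) = 0.7857 I₀ · cos²(24°) = 0.6557 I₀.
After rotation:
I₁ = I₀ cos²(38° − 24°) = I₀ cos²(14°) = 0.9415 I₀.
I₂ = I₁ cos²(19° − 38°) = 0.9415 I₀ · cos²(19°) = 0.8417 I₀.
I₃ = I₂ cos²(86° − 19°) = 0.8417 I₀ · cos²(67°) = 0.1285 I₀.
Ratio = 0.1285 / 0.6557 = 0.196.

I_new/I_old ≈ 0.196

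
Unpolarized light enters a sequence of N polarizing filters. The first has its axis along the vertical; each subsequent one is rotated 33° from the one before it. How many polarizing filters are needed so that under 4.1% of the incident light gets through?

N = 9

First polarizer halves the unpolarized light: factor 1/2.
Each further stage multiplies by cos²(33°) = 0.7034.
After N polarizers: T = 0.5·0.7034^(N−1). Require T < 0.041 ⇒ N−1 > ln(0.041/0.5)/ln(0.7034) = 7.11, so N−1 ≥ 8 and N = 9.
Check: N=9 gives T = 0.02995 < 0.041; N=8 gives T = 0.04258.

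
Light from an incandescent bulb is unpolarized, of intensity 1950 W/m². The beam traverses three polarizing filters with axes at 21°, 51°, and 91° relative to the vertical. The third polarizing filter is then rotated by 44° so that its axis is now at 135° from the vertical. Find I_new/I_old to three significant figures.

I_new/I_old ≈ 0.0186

Before rotation:
Unpolarized light through the first polarizer → I₁ = ½ I₀, now polarized at 21°.
I₂ = I₁ cos²(51° − 21°) = 0.5 I₀ · cos²(30°) = 0.375 I₀.
I₃ = I₂ cos²(91° − 51°) = 0.375 I₀ · cos²(40°) = 0.2201 I₀.
After rotation:
Unpolarized light through the first polarizer → I₁ = ½ I₀, now polarized at 21°.
I₂ = I₁ cos²(51° − 21°) = 0.5 I₀ · cos²(30°) = 0.375 I₀.
I₃ = I₂ cos²(135° − 51°) = 0.375 I₀ · cos²(84°) = 0.004097 I₀.
Ratio = 0.004097 / 0.2201 = 0.01862.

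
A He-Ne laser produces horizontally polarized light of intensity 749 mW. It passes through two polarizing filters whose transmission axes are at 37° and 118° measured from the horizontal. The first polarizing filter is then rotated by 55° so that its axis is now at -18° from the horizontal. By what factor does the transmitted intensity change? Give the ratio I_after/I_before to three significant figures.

I_new/I_old ≈ 30.0

Before rotation:
I₁ = I₀ cos²(37° − 0°) = I₀ cos²(37°) = 0.6378 I₀.
I₂ = I₁ cos²(118° − 37°) = 0.6378 I₀ · cos²(81°) = 0.01561 I₀.
After rotation:
I₁ = I₀ cos²(-18° − 0°) = I₀ cos²(18°) = 0.9045 I₀.
Angle between axes 1 and 2: 44°. I₂ = 0.9045 I₀ · cos²(44°) = 0.468 I₀.
Ratio = 0.468 / 0.01561 = 29.99.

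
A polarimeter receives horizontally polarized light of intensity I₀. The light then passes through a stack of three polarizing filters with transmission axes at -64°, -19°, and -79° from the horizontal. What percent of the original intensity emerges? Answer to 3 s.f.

By Malus's law, I₁ = I₀ cos²(-64° − 0°) = I₀ cos²(64°) = 0.1922 I₀.
I₂ = I₁ cos²(-19° + 64°) = 0.1922 I₀ · cos²(45°) = 0.09608 I₀.
I₃ = I₂ cos²(-79° + 19°) = 0.09608 I₀ · cos²(60°) = 0.02402 I₀.
That is 2.402% of the incident intensity.

≈ 2.40%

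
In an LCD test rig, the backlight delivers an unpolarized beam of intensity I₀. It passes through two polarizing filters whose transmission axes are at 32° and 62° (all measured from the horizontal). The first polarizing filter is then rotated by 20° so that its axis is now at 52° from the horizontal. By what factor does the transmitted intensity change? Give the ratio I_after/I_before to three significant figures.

I_new/I_old ≈ 1.29

Before rotation:
Unpolarized light through the first polarizer → I₁ = ½ I₀, now polarized at 32°.
I₂ = I₁ cos²(62° − 32°) = 0.5 I₀ · cos²(30°) = 0.375 I₀.
After rotation:
Unpolarized light through the first polarizer → I₁ = ½ I₀, now polarized at 52°.
I₂ = I₁ cos²(62° − 52°) = 0.5 I₀ · cos²(10°) = 0.4849 I₀.
Ratio = 0.4849 / 0.375 = 1.293.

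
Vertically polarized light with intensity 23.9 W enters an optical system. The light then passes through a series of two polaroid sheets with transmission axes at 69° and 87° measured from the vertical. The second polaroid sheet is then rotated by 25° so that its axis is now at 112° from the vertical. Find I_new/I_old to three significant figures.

Before rotation:
By Malus's law, I₁ = I₀ cos²(69° − 0°) = I₀ cos²(69°) = 0.1284 I₀.
I₂ = I₁ cos²(87° − 69°) = 0.1284 I₀ · cos²(18°) = 0.1162 I₀.
After rotation:
I₁ = I₀ cos²(69° − 0°) = I₀ cos²(69°) = 0.1284 I₀.
I₂ = I₁ cos²(112° − 69°) = 0.1284 I₀ · cos²(43°) = 0.06869 I₀.
Ratio = 0.06869 / 0.1162 = 0.5913.

I_new/I_old ≈ 0.591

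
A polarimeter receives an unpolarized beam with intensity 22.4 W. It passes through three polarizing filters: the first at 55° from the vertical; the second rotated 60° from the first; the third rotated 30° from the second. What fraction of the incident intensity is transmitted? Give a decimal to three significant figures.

I/I₀ ≈ 0.0938

Unpolarized light through the first polarizer → I₁ = 22.4 W/2 = 11.2 W, polarized at 55°.
I₂ = I₁ · cos²(60°) = 11.2 · 0.25 = 2.8 W.
I₃ = I₂ · cos²(30°) = 2.8 · 0.75 = 2.1 W.
Transmitted fraction = 0.09375.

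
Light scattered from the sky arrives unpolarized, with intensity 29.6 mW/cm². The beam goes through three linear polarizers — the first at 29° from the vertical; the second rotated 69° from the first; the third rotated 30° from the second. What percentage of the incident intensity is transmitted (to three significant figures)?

≈ 4.82%

Unpolarized light through the first polarizer → I₁ = 29.6 mW/cm²/2 = 14.8 mW/cm², polarized at 29°.
I₂ = I₁ · cos²(69°) = 14.8 · 0.1284 = 1.901 mW/cm².
I₃ = I₂ · cos²(30°) = 1.901 · 0.75 = 1.426 mW/cm².
That is 4.816% of the incident intensity.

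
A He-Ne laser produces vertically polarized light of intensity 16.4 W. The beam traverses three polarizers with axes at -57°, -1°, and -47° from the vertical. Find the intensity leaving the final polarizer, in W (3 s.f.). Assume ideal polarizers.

I ≈ 0.734 W

By Malus's law, I₁ = 16.4 W · cos²(57°) = 4.865 W.
I₂ = I₁ · cos²(56°) = 4.865 · 0.3127 = 1.521 W.
I₃ = I₂ · cos²(46°) = 1.521 · 0.4826 = 0.7341 W.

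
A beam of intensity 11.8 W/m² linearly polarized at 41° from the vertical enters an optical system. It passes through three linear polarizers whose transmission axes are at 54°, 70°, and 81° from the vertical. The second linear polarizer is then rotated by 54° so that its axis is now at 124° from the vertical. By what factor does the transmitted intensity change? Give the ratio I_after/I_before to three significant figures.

Before rotation:
By Malus's law, I₁ = I₀ cos²(54° − 41°) = I₀ cos²(13°) = 0.9494 I₀.
I₂ = I₁ cos²(70° − 54°) = 0.9494 I₀ · cos²(16°) = 0.8773 I₀.
I₃ = I₂ cos²(81° − 70°) = 0.8773 I₀ · cos²(11°) = 0.8453 I₀.
After rotation:
I₁ = I₀ cos²(54° − 41°) = I₀ cos²(13°) = 0.9494 I₀.
I₂ = I₁ cos²(124° − 54°) = 0.9494 I₀ · cos²(70°) = 0.1111 I₀.
I₃ = I₂ cos²(81° − 124°) = 0.1111 I₀ · cos²(43°) = 0.0594 I₀.
Ratio = 0.0594 / 0.8453 = 0.07027.

I_new/I_old ≈ 0.0703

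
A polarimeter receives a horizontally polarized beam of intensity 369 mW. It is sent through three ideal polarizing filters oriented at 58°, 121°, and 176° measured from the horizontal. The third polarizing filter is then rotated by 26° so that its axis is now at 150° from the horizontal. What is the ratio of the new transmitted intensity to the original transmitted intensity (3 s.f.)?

I_new/I_old ≈ 2.33

Before rotation:
By Malus's law, I₁ = I₀ cos²(58° − 0°) = I₀ cos²(58°) = 0.2808 I₀.
I₂ = I₁ cos²(121° − 58°) = 0.2808 I₀ · cos²(63°) = 0.05788 I₀.
I₃ = I₂ cos²(176° − 121°) = 0.05788 I₀ · cos²(55°) = 0.01904 I₀.
After rotation:
I₁ = I₀ cos²(58° − 0°) = I₀ cos²(58°) = 0.2808 I₀.
I₂ = I₁ cos²(121° − 58°) = 0.2808 I₀ · cos²(63°) = 0.05788 I₀.
I₃ = I₂ cos²(150° − 121°) = 0.05788 I₀ · cos²(29°) = 0.04427 I₀.
Ratio = 0.04427 / 0.01904 = 2.325.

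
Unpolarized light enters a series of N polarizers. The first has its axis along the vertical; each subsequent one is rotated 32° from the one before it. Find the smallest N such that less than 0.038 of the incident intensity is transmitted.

N = 9

First polarizer halves the unpolarized light: factor 1/2.
Each further stage multiplies by cos²(32°) = 0.7192.
After N polarizers: T = 0.5·0.7192^(N−1). Require T < 0.038 ⇒ N−1 > ln(0.038/0.5)/ln(0.7192) = 7.82, so N−1 ≥ 8 and N = 9.
Check: N=9 gives T = 0.03578 < 0.038; N=8 gives T = 0.04976.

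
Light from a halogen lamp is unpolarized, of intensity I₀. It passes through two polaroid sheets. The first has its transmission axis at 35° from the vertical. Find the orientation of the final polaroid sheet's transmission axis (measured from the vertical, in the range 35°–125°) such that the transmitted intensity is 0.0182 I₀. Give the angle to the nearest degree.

Unpolarized light through the first polarizer → I₁ = ½ I₀, now polarized at 35°.
Need I₂/I₀ = 0.0182, so cos²(θ − 35°) = 0.0182 / 0.5 = 0.0364.
θ − 35° = arccos(√0.0364) = 79.0°, giving θ ≈ 35 + 79.0 = 114.0°.

θ ≈ 114°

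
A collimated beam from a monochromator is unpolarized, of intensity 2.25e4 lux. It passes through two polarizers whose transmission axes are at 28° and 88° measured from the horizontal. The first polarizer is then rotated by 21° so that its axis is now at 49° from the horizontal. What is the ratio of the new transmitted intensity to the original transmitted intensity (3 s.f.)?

Before rotation:
Unpolarized light through the first polarizer → I₁ = ½ I₀, now polarized at 28°.
I₂ = I₁ cos²(88° − 28°) = 0.5 I₀ · cos²(60°) = 0.125 I₀.
After rotation:
Unpolarized light through the first polarizer → I₁ = ½ I₀, now polarized at 49°.
I₂ = I₁ cos²(88° − 49°) = 0.5 I₀ · cos²(39°) = 0.302 I₀.
Ratio = 0.302 / 0.125 = 2.416.

I_new/I_old ≈ 2.42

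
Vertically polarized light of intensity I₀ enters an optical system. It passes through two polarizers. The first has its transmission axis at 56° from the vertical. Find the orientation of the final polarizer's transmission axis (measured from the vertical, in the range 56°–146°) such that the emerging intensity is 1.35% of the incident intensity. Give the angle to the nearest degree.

θ ≈ 134°

I₁ = I₀ cos²(56° − 0°) = I₀ cos²(56°) = 0.3127 I₀.
Need I₂/I₀ = 0.0135, so cos²(θ − 56°) = 0.0135 / 0.3127 = 0.04317.
θ − 56° = arccos(√0.04317) = 78.0°, giving θ ≈ 56 + 78.0 = 134.0°.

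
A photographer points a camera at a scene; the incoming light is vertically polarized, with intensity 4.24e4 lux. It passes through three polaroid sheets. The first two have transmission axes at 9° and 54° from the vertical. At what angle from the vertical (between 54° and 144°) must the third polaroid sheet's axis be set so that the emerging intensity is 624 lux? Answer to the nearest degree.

I₁ = I₀ cos²(9° − 0°) = I₀ cos²(9°) = 0.9755 I₀.
I₂ = I₁ cos²(54° − 9°) = 0.9755 I₀ · cos²(45°) = 0.4878 I₀.
Target fraction: 624 / 4.24e4 lux = 0.01472 of I₀.
Need I₃/I₀ = 0.01472, so cos²(θ − 54°) = 0.01472 / 0.4878 = 0.03017.
θ − 54° = arccos(√0.03017) = 80.0°, giving θ ≈ 54 + 80.0 = 134.0°.

θ ≈ 134°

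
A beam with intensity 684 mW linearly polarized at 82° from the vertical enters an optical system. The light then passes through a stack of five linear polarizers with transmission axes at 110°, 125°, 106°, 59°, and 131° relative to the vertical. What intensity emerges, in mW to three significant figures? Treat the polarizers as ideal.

I₁ = 684 mW · cos²(28°) = 533.2 mW.
I₂ = I₁ · cos²(15°) = 533.2 · 0.933 = 497.5 mW.
I₃ = I₂ · cos²(19°) = 497.5 · 0.894 = 444.8 mW.
I₄ = I₃ · cos²(47°) = 444.8 · 0.4651 = 206.9 mW.
I₅ = I₄ · cos²(72°) = 206.9 · 0.09549 = 19.76 mW.

I ≈ 19.8 mW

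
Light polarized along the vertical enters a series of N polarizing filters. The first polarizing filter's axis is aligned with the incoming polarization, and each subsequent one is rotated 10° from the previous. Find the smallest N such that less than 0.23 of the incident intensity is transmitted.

First polarizer is aligned with the polarization: full transmission.
Each further stage multiplies by cos²(10°) = 0.9698.
After N polarizers: T = 0.9698^(N−1). Require T < 0.23 ⇒ N−1 > ln(0.23)/ln(0.9698) = 48.00, so N−1 ≥ 49 and N = 50.
Check: N=50 gives T = 0.2231 < 0.23; N=49 gives T = 0.23.

N = 50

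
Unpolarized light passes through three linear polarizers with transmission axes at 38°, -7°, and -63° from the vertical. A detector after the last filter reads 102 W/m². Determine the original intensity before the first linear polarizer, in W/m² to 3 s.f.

I₀ ≈ 1300 W/m²

Unpolarized light through the first polarizer → I₁ = ½ I₀, now polarized at 38°.
I₂ = I₁ cos²(-7° − 38°) = 0.5 I₀ · cos²(45°) = 0.25 I₀.
I₃ = I₂ cos²(-63° + 7°) = 0.25 I₀ · cos²(56°) = 0.07817 I₀.
So 102 W/m² = 0.07817 I₀, giving I₀ = 102/0.07817 = 1305 W/m².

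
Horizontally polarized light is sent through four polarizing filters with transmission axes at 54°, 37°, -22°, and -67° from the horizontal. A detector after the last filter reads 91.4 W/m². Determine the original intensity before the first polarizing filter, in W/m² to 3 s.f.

By Malus's law, I₁ = I₀ cos²(54° − 0°) = I₀ cos²(54°) = 0.3455 I₀.
I₂ = I₁ cos²(37° − 54°) = 0.3455 I₀ · cos²(17°) = 0.316 I₀.
I₃ = I₂ cos²(-22° − 37°) = 0.316 I₀ · cos²(59°) = 0.08381 I₀.
I₄ = I₃ cos²(-67° + 22°) = 0.08381 I₀ · cos²(45°) = 0.04191 I₀.
So 91.4 W/m² = 0.04191 I₀, giving I₀ = 91.4/0.04191 = 2181 W/m².

I₀ ≈ 2180 W/m²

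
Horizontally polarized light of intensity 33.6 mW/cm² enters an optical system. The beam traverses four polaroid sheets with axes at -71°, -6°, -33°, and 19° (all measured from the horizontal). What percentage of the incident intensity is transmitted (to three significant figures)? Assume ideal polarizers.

I₁ = 33.6 mW/cm² · cos²(71°) = 3.561 mW/cm².
I₂ = I₁ · cos²(65°) = 3.561 · 0.1786 = 0.6361 mW/cm².
I₃ = I₂ · cos²(27°) = 0.6361 · 0.7939 = 0.505 mW/cm².
I₄ = I₃ · cos²(52°) = 0.505 · 0.379 = 0.1914 mW/cm².
That is 0.5697% of the incident intensity.

≈ 0.570%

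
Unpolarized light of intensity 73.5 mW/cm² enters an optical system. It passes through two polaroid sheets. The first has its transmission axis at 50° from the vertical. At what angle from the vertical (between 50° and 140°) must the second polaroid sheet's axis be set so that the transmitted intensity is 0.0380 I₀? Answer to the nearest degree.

θ ≈ 124°

Unpolarized light through the first polarizer → I₁ = ½ I₀, now polarized at 50°.
Need I₂/I₀ = 0.038, so cos²(θ − 50°) = 0.038 / 0.5 = 0.076.
θ − 50° = arccos(√0.076) = 74.0°, giving θ ≈ 50 + 74.0 = 124.0°.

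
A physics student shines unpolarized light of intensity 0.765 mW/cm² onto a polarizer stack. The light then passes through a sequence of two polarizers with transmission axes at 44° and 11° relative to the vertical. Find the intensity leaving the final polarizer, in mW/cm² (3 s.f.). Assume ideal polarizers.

Unpolarized light through the first polarizer → I₁ = 0.765 mW/cm²/2 = 0.3825 mW/cm², polarized at 44°.
I₂ = I₁ · cos²(33°) = 0.3825 · 0.7034 = 0.269 mW/cm².

I ≈ 0.269 mW/cm²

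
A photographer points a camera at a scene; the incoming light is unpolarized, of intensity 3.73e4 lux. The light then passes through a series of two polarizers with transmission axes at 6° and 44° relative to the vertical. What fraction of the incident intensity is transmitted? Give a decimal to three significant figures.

I/I₀ ≈ 0.310

Unpolarized light through the first polarizer → I₁ = 3.73e4 lux/2 = 1.865e+04 lux, polarized at 6°.
I₂ = I₁ · cos²(38°) = 1.865e+04 · 0.621 = 1.158e+04 lux.
Transmitted fraction = 0.3105.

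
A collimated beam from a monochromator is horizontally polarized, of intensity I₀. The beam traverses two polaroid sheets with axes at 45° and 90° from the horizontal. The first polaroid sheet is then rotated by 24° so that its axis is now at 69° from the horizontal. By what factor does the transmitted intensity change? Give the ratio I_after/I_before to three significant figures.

I_new/I_old ≈ 0.448

Before rotation:
By Malus's law, I₁ = I₀ cos²(45° − 0°) = I₀ cos²(45°) = 0.5 I₀.
I₂ = I₁ cos²(90° − 45°) = 0.5 I₀ · cos²(45°) = 0.25 I₀.
After rotation:
I₁ = I₀ cos²(69° − 0°) = I₀ cos²(69°) = 0.1284 I₀.
I₂ = I₁ cos²(90° − 69°) = 0.1284 I₀ · cos²(21°) = 0.1119 I₀.
Ratio = 0.1119 / 0.25 = 0.4477.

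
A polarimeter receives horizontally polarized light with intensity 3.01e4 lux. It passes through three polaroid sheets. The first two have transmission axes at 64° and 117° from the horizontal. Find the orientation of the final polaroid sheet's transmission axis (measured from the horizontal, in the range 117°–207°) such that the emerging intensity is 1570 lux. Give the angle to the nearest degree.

θ ≈ 147°

I₁ = I₀ cos²(64° − 0°) = I₀ cos²(64°) = 0.1922 I₀.
I₂ = I₁ cos²(117° − 64°) = 0.1922 I₀ · cos²(53°) = 0.0696 I₀.
Target fraction: 1570 / 3.01e4 lux = 0.05216 of I₀.
Need I₃/I₀ = 0.05216, so cos²(θ − 117°) = 0.05216 / 0.0696 = 0.7494.
θ − 117° = arccos(√0.7494) = 30.0°, giving θ ≈ 117 + 30.0 = 147.0°.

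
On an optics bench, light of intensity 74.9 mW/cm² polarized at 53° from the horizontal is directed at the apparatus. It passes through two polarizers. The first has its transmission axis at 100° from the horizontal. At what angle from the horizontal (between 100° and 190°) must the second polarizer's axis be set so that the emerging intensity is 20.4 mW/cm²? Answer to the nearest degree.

θ ≈ 140°

By Malus's law, I₁ = I₀ cos²(100° − 53°) = I₀ cos²(47°) = 0.4651 I₀.
Target fraction: 20.4 / 74.9 mW/cm² = 0.2724 of I₀.
Need I₂/I₀ = 0.2724, so cos²(θ − 100°) = 0.2724 / 0.4651 = 0.5856.
θ − 100° = arccos(√0.5856) = 40.1°, giving θ ≈ 100 + 40.1 = 140.1°.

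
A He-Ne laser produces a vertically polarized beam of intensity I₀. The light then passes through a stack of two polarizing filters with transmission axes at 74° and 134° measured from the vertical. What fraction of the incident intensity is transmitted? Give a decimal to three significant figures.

I₁ = I₀ cos²(74° − 0°) = I₀ cos²(74°) = 0.07598 I₀.
I₂ = I₁ cos²(134° − 74°) = 0.07598 I₀ · cos²(60°) = 0.01899 I₀.
Transmitted fraction = 0.01899.

≈ 0.0190 I₀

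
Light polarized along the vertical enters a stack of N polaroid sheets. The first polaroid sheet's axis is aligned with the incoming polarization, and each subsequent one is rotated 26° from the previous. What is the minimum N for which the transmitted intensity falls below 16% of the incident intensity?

First polarizer is aligned with the polarization: full transmission.
Each further stage multiplies by cos²(26°) = 0.8078.
After N polarizers: T = 0.8078^(N−1). Require T < 0.16 ⇒ N−1 > ln(0.16)/ln(0.8078) = 8.59, so N−1 ≥ 9 and N = 10.
Check: N=10 gives T = 0.1465 < 0.16; N=9 gives T = 0.1814.

N = 10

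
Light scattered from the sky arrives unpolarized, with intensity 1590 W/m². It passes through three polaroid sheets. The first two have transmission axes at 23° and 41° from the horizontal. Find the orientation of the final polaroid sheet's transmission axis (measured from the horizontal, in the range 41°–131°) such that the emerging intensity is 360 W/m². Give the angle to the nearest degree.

θ ≈ 86°

Unpolarized light through the first polarizer → I₁ = ½ I₀, now polarized at 23°.
I₂ = I₁ cos²(41° − 23°) = 0.5 I₀ · cos²(18°) = 0.4523 I₀.
Target fraction: 360 / 1590 W/m² = 0.2264 of I₀.
Need I₃/I₀ = 0.2264, so cos²(θ − 41°) = 0.2264 / 0.4523 = 0.5006.
θ − 41° = arccos(√0.5006) = 45.0°, giving θ ≈ 41 + 45.0 = 86.0°.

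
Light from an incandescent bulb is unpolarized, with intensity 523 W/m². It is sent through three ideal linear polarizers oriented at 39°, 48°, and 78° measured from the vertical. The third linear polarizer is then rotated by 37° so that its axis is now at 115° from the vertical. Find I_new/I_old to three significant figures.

I_new/I_old ≈ 0.204

Before rotation:
Unpolarized light through the first polarizer → I₁ = ½ I₀, now polarized at 39°.
I₂ = I₁ cos²(48° − 39°) = 0.5 I₀ · cos²(9°) = 0.4878 I₀.
I₃ = I₂ cos²(78° − 48°) = 0.4878 I₀ · cos²(30°) = 0.3658 I₀.
After rotation:
Unpolarized light through the first polarizer → I₁ = ½ I₀, now polarized at 39°.
I₂ = I₁ cos²(48° − 39°) = 0.5 I₀ · cos²(9°) = 0.4878 I₀.
I₃ = I₂ cos²(115° − 48°) = 0.4878 I₀ · cos²(67°) = 0.07447 I₀.
Ratio = 0.07447 / 0.3658 = 0.2036.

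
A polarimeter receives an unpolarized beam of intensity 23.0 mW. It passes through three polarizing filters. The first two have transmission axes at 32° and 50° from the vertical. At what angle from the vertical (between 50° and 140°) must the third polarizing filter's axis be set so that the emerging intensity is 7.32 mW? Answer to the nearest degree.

θ ≈ 83°

Unpolarized light through the first polarizer → I₁ = ½ I₀, now polarized at 32°.
I₂ = I₁ cos²(50° − 32°) = 0.5 I₀ · cos²(18°) = 0.4523 I₀.
Target fraction: 7.32 / 23.0 mW = 0.3183 of I₀.
Need I₃/I₀ = 0.3183, so cos²(θ − 50°) = 0.3183 / 0.4523 = 0.7037.
θ − 50° = arccos(√0.7037) = 33.0°, giving θ ≈ 50 + 33.0 = 83.0°.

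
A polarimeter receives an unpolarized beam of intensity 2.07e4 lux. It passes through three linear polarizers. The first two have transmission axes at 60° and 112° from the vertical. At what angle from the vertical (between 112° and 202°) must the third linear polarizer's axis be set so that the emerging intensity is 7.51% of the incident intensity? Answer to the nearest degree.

θ ≈ 163°

Unpolarized light through the first polarizer → I₁ = ½ I₀, now polarized at 60°.
I₂ = I₁ cos²(112° − 60°) = 0.5 I₀ · cos²(52°) = 0.1895 I₀.
Need I₃/I₀ = 0.0751, so cos²(θ − 112°) = 0.0751 / 0.1895 = 0.3963.
θ − 112° = arccos(√0.3963) = 51.0°, giving θ ≈ 112 + 51.0 = 163.0°.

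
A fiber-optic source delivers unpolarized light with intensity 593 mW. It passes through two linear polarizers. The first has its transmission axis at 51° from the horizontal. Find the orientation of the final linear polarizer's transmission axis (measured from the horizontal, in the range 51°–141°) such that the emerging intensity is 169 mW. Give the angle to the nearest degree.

Unpolarized light through the first polarizer → I₁ = ½ I₀, now polarized at 51°.
Target fraction: 169 / 593 mW = 0.285 of I₀.
Need I₂/I₀ = 0.285, so cos²(θ − 51°) = 0.285 / 0.5 = 0.57.
θ − 51° = arccos(√0.57) = 41.0°, giving θ ≈ 51 + 41.0 = 92.0°.

θ ≈ 92°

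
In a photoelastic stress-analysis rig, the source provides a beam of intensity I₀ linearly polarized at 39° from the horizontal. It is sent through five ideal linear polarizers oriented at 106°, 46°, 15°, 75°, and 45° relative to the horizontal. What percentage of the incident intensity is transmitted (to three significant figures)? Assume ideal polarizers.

≈ 0.526%

I₁ = I₀ cos²(106° − 39°) = I₀ cos²(67°) = 0.1527 I₀.
I₂ = I₁ cos²(46° − 106°) = 0.1527 I₀ · cos²(60°) = 0.03817 I₀.
I₃ = I₂ cos²(15° − 46°) = 0.03817 I₀ · cos²(31°) = 0.02804 I₀.
I₄ = I₃ cos²(75° − 15°) = 0.02804 I₀ · cos²(60°) = 0.007011 I₀.
I₅ = I₄ cos²(45° − 75°) = 0.007011 I₀ · cos²(30°) = 0.005258 I₀.
That is 0.5258% of the incident intensity.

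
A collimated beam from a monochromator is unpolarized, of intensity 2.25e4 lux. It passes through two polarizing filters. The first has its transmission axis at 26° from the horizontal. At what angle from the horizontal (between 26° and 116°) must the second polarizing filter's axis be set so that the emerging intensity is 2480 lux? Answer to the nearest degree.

Unpolarized light through the first polarizer → I₁ = ½ I₀, now polarized at 26°.
Target fraction: 2480 / 2.25e4 lux = 0.1102 of I₀.
Need I₂/I₀ = 0.1102, so cos²(θ − 26°) = 0.1102 / 0.5 = 0.2204.
θ − 26° = arccos(√0.2204) = 62.0°, giving θ ≈ 26 + 62.0 = 88.0°.

θ ≈ 88°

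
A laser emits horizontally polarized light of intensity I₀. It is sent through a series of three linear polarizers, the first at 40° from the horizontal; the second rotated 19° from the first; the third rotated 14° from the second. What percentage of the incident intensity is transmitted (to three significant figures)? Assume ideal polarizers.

≈ 49.4%

By Malus's law, I₁ = I₀ cos²(40° − 0°) = I₀ cos²(40°) = 0.5868 I₀.
I₂ = I₁ cos²(19°) = 0.5868 · 0.894 I₀ = 0.5246 I₀.
I₃ = I₂ cos²(14°) = 0.5246 · 0.9415 I₀ = 0.4939 I₀.
That is 49.39% of the incident intensity.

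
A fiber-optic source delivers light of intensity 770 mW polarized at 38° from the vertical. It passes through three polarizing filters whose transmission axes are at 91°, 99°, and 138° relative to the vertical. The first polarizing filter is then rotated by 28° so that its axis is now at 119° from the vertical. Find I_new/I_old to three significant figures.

I_new/I_old ≈ 0.0608

Before rotation:
By Malus's law, I₁ = I₀ cos²(91° − 38°) = I₀ cos²(53°) = 0.3622 I₀.
I₂ = I₁ cos²(99° − 91°) = 0.3622 I₀ · cos²(8°) = 0.3552 I₀.
I₃ = I₂ cos²(138° − 99°) = 0.3552 I₀ · cos²(39°) = 0.2145 I₀.
After rotation:
I₁ = I₀ cos²(119° − 38°) = I₀ cos²(81°) = 0.02447 I₀.
I₂ = I₁ cos²(99° − 119°) = 0.02447 I₀ · cos²(20°) = 0.02161 I₀.
I₃ = I₂ cos²(138° − 99°) = 0.02161 I₀ · cos²(39°) = 0.01305 I₀.
Ratio = 0.01305 / 0.2145 = 0.06084.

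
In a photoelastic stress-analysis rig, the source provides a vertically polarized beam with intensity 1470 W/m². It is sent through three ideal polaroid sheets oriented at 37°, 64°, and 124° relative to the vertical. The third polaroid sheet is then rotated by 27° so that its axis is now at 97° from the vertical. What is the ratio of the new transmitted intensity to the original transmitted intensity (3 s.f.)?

I_new/I_old ≈ 2.81

Before rotation:
I₁ = I₀ cos²(37° − 0°) = I₀ cos²(37°) = 0.6378 I₀.
I₂ = I₁ cos²(64° − 37°) = 0.6378 I₀ · cos²(27°) = 0.5064 I₀.
I₃ = I₂ cos²(124° − 64°) = 0.5064 I₀ · cos²(60°) = 0.1266 I₀.
After rotation:
I₁ = I₀ cos²(37° − 0°) = I₀ cos²(37°) = 0.6378 I₀.
I₂ = I₁ cos²(64° − 37°) = 0.6378 I₀ · cos²(27°) = 0.5064 I₀.
I₃ = I₂ cos²(97° − 64°) = 0.5064 I₀ · cos²(33°) = 0.3562 I₀.
Ratio = 0.3562 / 0.1266 = 2.813.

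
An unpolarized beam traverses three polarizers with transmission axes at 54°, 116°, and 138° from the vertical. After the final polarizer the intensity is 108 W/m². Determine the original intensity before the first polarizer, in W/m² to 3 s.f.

I₀ ≈ 1140 W/m²

Unpolarized light through the first polarizer → I₁ = ½ I₀, now polarized at 54°.
I₂ = I₁ cos²(116° − 54°) = 0.5 I₀ · cos²(62°) = 0.1102 I₀.
I₃ = I₂ cos²(138° − 116°) = 0.1102 I₀ · cos²(22°) = 0.09474 I₀.
So 108 W/m² = 0.09474 I₀, giving I₀ = 108/0.09474 = 1140 W/m².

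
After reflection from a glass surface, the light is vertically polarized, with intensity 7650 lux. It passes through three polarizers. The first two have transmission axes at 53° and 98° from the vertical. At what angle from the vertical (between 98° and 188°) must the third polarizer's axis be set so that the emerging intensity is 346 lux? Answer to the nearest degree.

I₁ = I₀ cos²(53° − 0°) = I₀ cos²(53°) = 0.3622 I₀.
I₂ = I₁ cos²(98° − 53°) = 0.3622 I₀ · cos²(45°) = 0.1811 I₀.
Target fraction: 346 / 7650 lux = 0.04523 of I₀.
Need I₃/I₀ = 0.04523, so cos²(θ − 98°) = 0.04523 / 0.1811 = 0.2498.
θ − 98° = arccos(√0.2498) = 60.0°, giving θ ≈ 98 + 60.0 = 158.0°.

θ ≈ 158°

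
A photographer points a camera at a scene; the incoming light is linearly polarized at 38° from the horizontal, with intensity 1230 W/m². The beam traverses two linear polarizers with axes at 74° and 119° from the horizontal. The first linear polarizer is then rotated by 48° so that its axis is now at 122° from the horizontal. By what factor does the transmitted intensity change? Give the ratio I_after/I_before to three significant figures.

I_new/I_old ≈ 0.0333

Before rotation:
By Malus's law, I₁ = I₀ cos²(74° − 38°) = I₀ cos²(36°) = 0.6545 I₀.
I₂ = I₁ cos²(119° − 74°) = 0.6545 I₀ · cos²(45°) = 0.3273 I₀.
After rotation:
I₁ = I₀ cos²(122° − 38°) = I₀ cos²(84°) = 0.01093 I₀.
I₂ = I₁ cos²(119° − 122°) = 0.01093 I₀ · cos²(3°) = 0.0109 I₀.
Ratio = 0.0109 / 0.3273 = 0.0333.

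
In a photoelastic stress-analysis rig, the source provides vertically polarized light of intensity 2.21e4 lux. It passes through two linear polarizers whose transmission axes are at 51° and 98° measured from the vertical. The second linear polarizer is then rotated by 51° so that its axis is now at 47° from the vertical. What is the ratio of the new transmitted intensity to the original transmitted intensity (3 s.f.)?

Before rotation:
I₁ = I₀ cos²(51° − 0°) = I₀ cos²(51°) = 0.396 I₀.
I₂ = I₁ cos²(98° − 51°) = 0.396 I₀ · cos²(47°) = 0.1842 I₀.
After rotation:
I₁ = I₀ cos²(51° − 0°) = I₀ cos²(51°) = 0.396 I₀.
I₂ = I₁ cos²(47° − 51°) = 0.396 I₀ · cos²(4°) = 0.3941 I₀.
Ratio = 0.3941 / 0.1842 = 2.14.

I_new/I_old ≈ 2.14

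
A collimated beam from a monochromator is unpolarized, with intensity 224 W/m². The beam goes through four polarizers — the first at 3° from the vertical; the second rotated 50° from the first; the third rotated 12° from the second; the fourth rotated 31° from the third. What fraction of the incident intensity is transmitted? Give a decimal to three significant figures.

I/I₀ ≈ 0.145

Unpolarized light through the first polarizer → I₁ = 224 W/m²/2 = 112 W/m², polarized at 3°.
I₂ = I₁ · cos²(50°) = 112 · 0.4132 = 46.28 W/m².
I₃ = I₂ · cos²(12°) = 46.28 · 0.9568 = 44.28 W/m².
I₄ = I₃ · cos²(31°) = 44.28 · 0.7347 = 32.53 W/m².
Transmitted fraction = 0.1452.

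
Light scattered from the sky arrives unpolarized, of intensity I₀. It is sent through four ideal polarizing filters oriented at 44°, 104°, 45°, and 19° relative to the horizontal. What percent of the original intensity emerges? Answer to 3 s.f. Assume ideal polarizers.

Unpolarized light through the first polarizer → I₁ = ½ I₀, now polarized at 44°.
I₂ = I₁ cos²(104° − 44°) = 0.5 I₀ · cos²(60°) = 0.125 I₀.
I₃ = I₂ cos²(45° − 104°) = 0.125 I₀ · cos²(59°) = 0.03316 I₀.
I₄ = I₃ cos²(19° − 45°) = 0.03316 I₀ · cos²(26°) = 0.02679 I₀.
That is 2.679% of the incident intensity.

≈ 2.68%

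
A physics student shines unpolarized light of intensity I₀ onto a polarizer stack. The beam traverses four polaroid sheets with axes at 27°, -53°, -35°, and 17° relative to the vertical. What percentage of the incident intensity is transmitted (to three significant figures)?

Unpolarized light through the first polarizer → I₁ = ½ I₀, now polarized at 27°.
I₂ = I₁ cos²(-53° − 27°) = 0.5 I₀ · cos²(80°) = 0.01508 I₀.
I₃ = I₂ cos²(-35° + 53°) = 0.01508 I₀ · cos²(18°) = 0.01364 I₀.
I₄ = I₃ cos²(17° + 35°) = 0.01364 I₀ · cos²(52°) = 0.005169 I₀.
That is 0.5169% of the incident intensity.

≈ 0.517%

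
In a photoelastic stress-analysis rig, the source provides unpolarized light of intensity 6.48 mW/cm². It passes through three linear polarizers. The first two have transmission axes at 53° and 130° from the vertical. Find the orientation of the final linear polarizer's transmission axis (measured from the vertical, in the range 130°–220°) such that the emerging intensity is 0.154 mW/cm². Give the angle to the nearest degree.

θ ≈ 144°

Unpolarized light through the first polarizer → I₁ = ½ I₀, now polarized at 53°.
I₂ = I₁ cos²(130° − 53°) = 0.5 I₀ · cos²(77°) = 0.0253 I₀.
Target fraction: 0.154 / 6.48 mW/cm² = 0.02377 of I₀.
Need I₃/I₀ = 0.02377, so cos²(θ − 130°) = 0.02377 / 0.0253 = 0.9393.
θ − 130° = arccos(√0.9393) = 14.3°, giving θ ≈ 130 + 14.3 = 144.3°.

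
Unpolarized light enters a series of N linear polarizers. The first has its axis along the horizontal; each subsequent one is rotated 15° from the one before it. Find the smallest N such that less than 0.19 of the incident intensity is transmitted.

First polarizer halves the unpolarized light: factor 1/2.
Each further stage multiplies by cos²(15°) = 0.933.
After N polarizers: T = 0.5·0.933^(N−1). Require T < 0.19 ⇒ N−1 > ln(0.19/0.5)/ln(0.933) = 13.95, so N−1 ≥ 14 and N = 15.
Check: N=15 gives T = 0.1894 < 0.19; N=14 gives T = 0.203.

N = 15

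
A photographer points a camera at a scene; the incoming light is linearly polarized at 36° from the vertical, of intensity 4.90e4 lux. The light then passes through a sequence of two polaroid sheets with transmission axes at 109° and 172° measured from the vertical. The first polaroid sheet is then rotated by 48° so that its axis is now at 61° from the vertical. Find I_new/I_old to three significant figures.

I_new/I_old ≈ 5.99

Before rotation:
I₁ = I₀ cos²(109° − 36°) = I₀ cos²(73°) = 0.08548 I₀.
I₂ = I₁ cos²(172° − 109°) = 0.08548 I₀ · cos²(63°) = 0.01762 I₀.
After rotation:
I₁ = I₀ cos²(61° − 36°) = I₀ cos²(25°) = 0.8214 I₀.
Angle between axes 1 and 2: 69°. I₂ = 0.8214 I₀ · cos²(69°) = 0.1055 I₀.
Ratio = 0.1055 / 0.01762 = 5.988.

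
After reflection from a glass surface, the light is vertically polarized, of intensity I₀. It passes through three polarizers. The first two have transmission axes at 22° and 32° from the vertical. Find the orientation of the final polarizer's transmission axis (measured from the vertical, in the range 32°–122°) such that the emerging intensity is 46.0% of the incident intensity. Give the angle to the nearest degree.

I₁ = I₀ cos²(22° − 0°) = I₀ cos²(22°) = 0.8597 I₀.
I₂ = I₁ cos²(32° − 22°) = 0.8597 I₀ · cos²(10°) = 0.8337 I₀.
Need I₃/I₀ = 0.46, so cos²(θ − 32°) = 0.46 / 0.8337 = 0.5517.
θ − 32° = arccos(√0.5517) = 42.0°, giving θ ≈ 32 + 42.0 = 74.0°.

θ ≈ 74°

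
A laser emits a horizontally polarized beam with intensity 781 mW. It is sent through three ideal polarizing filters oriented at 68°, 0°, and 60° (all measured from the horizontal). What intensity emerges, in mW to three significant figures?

I ≈ 3.84 mW

I₁ = 781 mW · cos²(68°) = 109.6 mW.
I₂ = I₁ · cos²(68°) = 109.6 · 0.1403 = 15.38 mW.
I₃ = I₂ · cos²(60°) = 15.38 · 0.25 = 3.845 mW.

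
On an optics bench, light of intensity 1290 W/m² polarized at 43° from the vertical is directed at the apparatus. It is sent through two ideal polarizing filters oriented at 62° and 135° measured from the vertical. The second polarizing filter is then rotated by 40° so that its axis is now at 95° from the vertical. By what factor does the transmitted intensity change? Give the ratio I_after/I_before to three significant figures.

Before rotation:
I₁ = I₀ cos²(62° − 43°) = I₀ cos²(19°) = 0.894 I₀.
I₂ = I₁ cos²(135° − 62°) = 0.894 I₀ · cos²(73°) = 0.07642 I₀.
After rotation:
I₁ = I₀ cos²(62° − 43°) = I₀ cos²(19°) = 0.894 I₀.
I₂ = I₁ cos²(95° − 62°) = 0.894 I₀ · cos²(33°) = 0.6288 I₀.
Ratio = 0.6288 / 0.07642 = 8.228.

I_new/I_old ≈ 8.23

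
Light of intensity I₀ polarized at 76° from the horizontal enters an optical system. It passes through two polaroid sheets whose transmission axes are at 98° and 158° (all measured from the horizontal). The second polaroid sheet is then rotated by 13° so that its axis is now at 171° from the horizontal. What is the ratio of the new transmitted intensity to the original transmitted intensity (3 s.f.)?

Before rotation:
By Malus's law, I₁ = I₀ cos²(98° − 76°) = I₀ cos²(22°) = 0.8597 I₀.
I₂ = I₁ cos²(158° − 98°) = 0.8597 I₀ · cos²(60°) = 0.2149 I₀.
After rotation:
I₁ = I₀ cos²(98° − 76°) = I₀ cos²(22°) = 0.8597 I₀.
I₂ = I₁ cos²(171° − 98°) = 0.8597 I₀ · cos²(73°) = 0.07349 I₀.
Ratio = 0.07349 / 0.2149 = 0.3419.

I_new/I_old ≈ 0.342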